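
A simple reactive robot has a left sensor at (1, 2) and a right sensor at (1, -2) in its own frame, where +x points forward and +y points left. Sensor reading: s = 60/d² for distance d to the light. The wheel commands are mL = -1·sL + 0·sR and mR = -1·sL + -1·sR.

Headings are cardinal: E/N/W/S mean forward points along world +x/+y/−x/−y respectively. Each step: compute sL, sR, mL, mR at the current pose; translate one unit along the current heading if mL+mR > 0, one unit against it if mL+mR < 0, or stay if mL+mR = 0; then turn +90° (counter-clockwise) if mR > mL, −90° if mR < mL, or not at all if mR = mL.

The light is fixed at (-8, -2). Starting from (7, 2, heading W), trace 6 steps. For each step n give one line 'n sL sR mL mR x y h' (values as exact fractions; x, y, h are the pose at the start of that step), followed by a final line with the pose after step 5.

0 3/10 15/58 -3/10 -81/145 7 2 W
1 60/221 60/349 -60/221 -34200/77129 8 2 N
2 30/157 6/29 -30/157 -1812/4553 8 1 E
3 60/293 60/173 -60/293 -27960/50689 7 1 S
4 3/10 15/58 -3/10 -81/145 7 2 W
5 60/221 60/349 -60/221 -34200/77129 8 2 N
final 8 1 E

n=0: pose=(7,2,W); sL=3/10, sR=15/58; mL=-3/10, mR=-81/145; mL+mR=-249/290 → advance -1; mR−mL=-15/58 → turn -1·90°
n=1: pose=(8,2,N); sL=60/221, sR=60/349; mL=-60/221, mR=-34200/77129; mL+mR=-55140/77129 → advance -1; mR−mL=-60/349 → turn -1·90°
n=2: pose=(8,1,E); sL=30/157, sR=6/29; mL=-30/157, mR=-1812/4553; mL+mR=-2682/4553 → advance -1; mR−mL=-6/29 → turn -1·90°
n=3: pose=(7,1,S); sL=60/293, sR=60/173; mL=-60/293, mR=-27960/50689; mL+mR=-38340/50689 → advance -1; mR−mL=-60/173 → turn -1·90°
n=4: pose=(7,2,W); sL=3/10, sR=15/58; mL=-3/10, mR=-81/145; mL+mR=-249/290 → advance -1; mR−mL=-15/58 → turn -1·90°
n=5: pose=(8,2,N); sL=60/221, sR=60/349; mL=-60/221, mR=-34200/77129; mL+mR=-55140/77129 → advance -1; mR−mL=-60/349 → turn -1·90°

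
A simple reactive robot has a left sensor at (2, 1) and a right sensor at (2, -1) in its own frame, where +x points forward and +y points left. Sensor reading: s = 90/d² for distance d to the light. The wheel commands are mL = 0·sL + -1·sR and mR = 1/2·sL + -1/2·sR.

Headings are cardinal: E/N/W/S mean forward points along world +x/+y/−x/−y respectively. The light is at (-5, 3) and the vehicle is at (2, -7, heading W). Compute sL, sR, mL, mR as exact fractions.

left sensor world pos  = (0, -8); dL² = 146
right sensor world pos = (0, -6); dR² = 106
sL = 90/146 = 45/73
sR = 90/106 = 45/53
mL = 0·sL + -1·sR = -45/53
mR = 1/2·sL + -1/2·sR = -450/3869

45/73 45/53 -45/53 -450/3869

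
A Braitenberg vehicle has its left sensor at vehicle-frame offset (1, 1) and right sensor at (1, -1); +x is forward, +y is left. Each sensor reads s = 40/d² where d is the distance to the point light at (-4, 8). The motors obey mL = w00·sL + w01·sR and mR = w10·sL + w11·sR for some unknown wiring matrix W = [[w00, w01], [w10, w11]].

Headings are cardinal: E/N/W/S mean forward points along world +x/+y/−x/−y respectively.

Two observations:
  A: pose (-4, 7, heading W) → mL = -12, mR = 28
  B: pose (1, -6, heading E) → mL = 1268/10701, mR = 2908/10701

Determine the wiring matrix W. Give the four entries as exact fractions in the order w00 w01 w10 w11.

1 -1/2 1 1/2

obs A: pose=(-4,7,W) → sL=8, sR=40, mL=-12, mR=28
obs B: pose=(1,-6,E) → sL=8/41, sR=40/261, mL=1268/10701, mR=2908/10701
sensor matrix S = [[8, 40], [8/41, 40/261]]; det S = -70400/10701
solve [mL_A; mL_B] = S·[w00; w01] and [mR_A; mR_B] = S·[w10; w11]:
  w00 = 1, w01 = -1/2, w10 = 1, w11 = 1/2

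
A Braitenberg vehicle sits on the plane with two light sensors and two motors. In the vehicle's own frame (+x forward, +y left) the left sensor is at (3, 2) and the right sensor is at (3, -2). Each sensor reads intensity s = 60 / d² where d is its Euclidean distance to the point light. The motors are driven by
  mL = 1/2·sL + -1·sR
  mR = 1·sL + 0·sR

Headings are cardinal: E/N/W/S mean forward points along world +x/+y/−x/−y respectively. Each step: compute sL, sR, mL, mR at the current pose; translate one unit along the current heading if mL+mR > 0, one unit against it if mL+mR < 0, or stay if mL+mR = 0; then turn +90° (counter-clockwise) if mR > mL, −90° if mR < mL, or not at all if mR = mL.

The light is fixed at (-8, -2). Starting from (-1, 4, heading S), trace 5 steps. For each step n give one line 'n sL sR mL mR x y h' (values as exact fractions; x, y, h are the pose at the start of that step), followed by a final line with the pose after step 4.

n=0: pose=(-1,4,S); sL=2/3, sR=30/17; mL=-73/51, mR=2/3; mL+mR=-13/17 → advance -1; mR−mL=107/51 → turn +1·90°
n=1: pose=(-1,5,E); sL=60/181, sR=12/25; mL=-1422/4525, mR=60/181; mL+mR=78/4525 → advance +1; mR−mL=2922/4525 → turn +1·90°
n=2: pose=(0,5,N); sL=15/34, sR=3/10; mL=-27/340, mR=15/34; mL+mR=123/340 → advance +1; mR−mL=177/340 → turn +1·90°
n=3: pose=(0,6,W); sL=60/61, sR=12/25; mL=18/1525, mR=60/61; mL+mR=1518/1525 → advance +1; mR−mL=1482/1525 → turn +1·90°
n=4: pose=(-1,6,S); sL=30/53, sR=6/5; mL=-243/265, mR=30/53; mL+mR=-93/265 → advance -1; mR−mL=393/265 → turn +1·90°

0 2/3 30/17 -73/51 2/3 -1 4 S
1 60/181 12/25 -1422/4525 60/181 -1 5 E
2 15/34 3/10 -27/340 15/34 0 5 N
3 60/61 12/25 18/1525 60/61 0 6 W
4 30/53 6/5 -243/265 30/53 -1 6 S
final -1 7 E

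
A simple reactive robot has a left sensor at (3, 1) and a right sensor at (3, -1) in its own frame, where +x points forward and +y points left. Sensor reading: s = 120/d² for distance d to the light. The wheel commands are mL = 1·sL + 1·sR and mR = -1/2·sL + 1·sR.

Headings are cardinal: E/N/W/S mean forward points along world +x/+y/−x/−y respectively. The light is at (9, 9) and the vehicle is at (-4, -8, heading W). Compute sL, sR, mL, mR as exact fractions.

left sensor world pos  = (-7, -9); dL² = 580
right sensor world pos = (-7, -7); dR² = 512
sL = 120/580 = 6/29
sR = 120/512 = 15/64
mL = 1·sL + 1·sR = 819/1856
mR = -1/2·sL + 1·sR = 243/1856

6/29 15/64 819/1856 243/1856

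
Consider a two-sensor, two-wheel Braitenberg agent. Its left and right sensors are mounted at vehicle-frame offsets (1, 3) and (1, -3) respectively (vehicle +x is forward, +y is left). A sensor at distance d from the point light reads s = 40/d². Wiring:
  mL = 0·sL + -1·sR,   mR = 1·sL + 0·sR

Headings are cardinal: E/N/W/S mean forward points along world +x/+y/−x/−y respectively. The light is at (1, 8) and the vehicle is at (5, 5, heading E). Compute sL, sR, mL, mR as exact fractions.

left sensor world pos  = (6, 8); dL² = 25
right sensor world pos = (6, 2); dR² = 61
sL = 40/25 = 8/5
sR = 40/61 = 40/61
mL = 0·sL + -1·sR = -40/61
mR = 1·sL + 0·sR = 8/5

8/5 40/61 -40/61 8/5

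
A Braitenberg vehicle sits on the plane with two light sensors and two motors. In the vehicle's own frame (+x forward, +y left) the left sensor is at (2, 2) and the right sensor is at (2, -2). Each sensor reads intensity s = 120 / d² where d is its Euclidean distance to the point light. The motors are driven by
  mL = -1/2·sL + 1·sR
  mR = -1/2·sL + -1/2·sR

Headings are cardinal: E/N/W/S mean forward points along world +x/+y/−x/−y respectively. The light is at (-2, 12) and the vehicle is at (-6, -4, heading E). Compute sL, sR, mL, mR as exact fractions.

left sensor world pos  = (-4, -2); dL² = 200
right sensor world pos = (-4, -6); dR² = 328
sL = 120/200 = 3/5
sR = 120/328 = 15/41
mL = -1/2·sL + 1·sR = 27/410
mR = -1/2·sL + -1/2·sR = -99/205

3/5 15/41 27/410 -99/205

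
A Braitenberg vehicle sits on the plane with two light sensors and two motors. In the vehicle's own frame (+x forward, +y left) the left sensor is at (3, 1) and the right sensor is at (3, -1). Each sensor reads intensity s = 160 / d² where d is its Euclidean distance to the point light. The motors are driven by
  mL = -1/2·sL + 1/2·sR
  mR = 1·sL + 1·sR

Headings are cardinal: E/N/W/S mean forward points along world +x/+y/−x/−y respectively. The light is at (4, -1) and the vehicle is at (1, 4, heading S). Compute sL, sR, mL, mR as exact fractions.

20 8 -6 28

left sensor world pos  = (2, 1); dL² = 8
right sensor world pos = (0, 1); dR² = 20
sL = 160/8 = 20
sR = 160/20 = 8
mL = -1/2·sL + 1/2·sR = -6
mR = 1·sL + 1·sR = 28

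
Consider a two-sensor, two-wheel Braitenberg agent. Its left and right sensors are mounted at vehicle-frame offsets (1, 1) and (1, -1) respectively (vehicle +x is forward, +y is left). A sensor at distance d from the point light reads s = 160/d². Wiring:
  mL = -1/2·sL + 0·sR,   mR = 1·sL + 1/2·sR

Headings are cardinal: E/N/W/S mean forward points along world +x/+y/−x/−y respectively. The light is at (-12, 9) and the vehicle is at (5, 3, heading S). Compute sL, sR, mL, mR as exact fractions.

160/373 32/61 -80/373 15728/22753

left sensor world pos  = (6, 2); dL² = 373
right sensor world pos = (4, 2); dR² = 305
sL = 160/373 = 160/373
sR = 160/305 = 32/61
mL = -1/2·sL + 0·sR = -80/373
mR = 1·sL + 1/2·sR = 15728/22753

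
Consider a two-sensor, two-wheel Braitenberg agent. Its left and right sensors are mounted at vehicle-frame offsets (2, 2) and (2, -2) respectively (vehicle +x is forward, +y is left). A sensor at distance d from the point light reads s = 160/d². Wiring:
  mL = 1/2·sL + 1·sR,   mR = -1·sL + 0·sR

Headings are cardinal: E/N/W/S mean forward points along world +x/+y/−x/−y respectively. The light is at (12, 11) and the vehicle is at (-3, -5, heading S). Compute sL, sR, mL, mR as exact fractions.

160/493 160/613 127920/302209 -160/493

left sensor world pos  = (-1, -7); dL² = 493
right sensor world pos = (-5, -7); dR² = 613
sL = 160/493 = 160/493
sR = 160/613 = 160/613
mL = 1/2·sL + 1·sR = 127920/302209
mR = -1·sL + 0·sR = -160/493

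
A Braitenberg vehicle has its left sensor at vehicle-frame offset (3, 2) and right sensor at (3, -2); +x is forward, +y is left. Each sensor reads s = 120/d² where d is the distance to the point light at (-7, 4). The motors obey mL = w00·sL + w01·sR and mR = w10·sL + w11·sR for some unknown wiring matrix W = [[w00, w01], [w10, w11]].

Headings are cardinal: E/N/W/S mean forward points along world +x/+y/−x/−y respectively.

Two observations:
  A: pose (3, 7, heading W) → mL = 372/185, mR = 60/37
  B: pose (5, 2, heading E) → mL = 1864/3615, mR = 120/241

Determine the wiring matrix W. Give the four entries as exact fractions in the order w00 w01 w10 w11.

obs A: pose=(3,7,W) → sL=12/5, sR=60/37, mL=372/185, mR=60/37
obs B: pose=(5,2,E) → sL=8/15, sR=120/241, mL=1864/3615, mR=120/241
sensor matrix S = [[12/5, 60/37], [8/15, 120/241]]; det S = 2944/8917
solve [mL_A; mL_B] = S·[w00; w01] and [mR_A; mR_B] = S·[w10; w11]:
  w00 = 1/2, w01 = 1/2, w10 = 0, w11 = 1

1/2 1/2 0 1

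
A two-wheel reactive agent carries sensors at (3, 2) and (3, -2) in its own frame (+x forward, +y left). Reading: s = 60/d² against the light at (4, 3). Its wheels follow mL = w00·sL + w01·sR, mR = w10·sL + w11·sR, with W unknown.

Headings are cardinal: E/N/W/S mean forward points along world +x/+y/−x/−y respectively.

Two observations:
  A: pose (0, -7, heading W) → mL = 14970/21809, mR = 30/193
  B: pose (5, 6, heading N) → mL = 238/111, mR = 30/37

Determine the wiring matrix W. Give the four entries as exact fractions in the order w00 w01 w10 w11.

1/2 1 1/2 0

obs A: pose=(0,-7,W) → sL=60/193, sR=60/113, mL=14970/21809, mR=30/193
obs B: pose=(5,6,N) → sL=60/37, sR=4/3, mL=238/111, mR=30/37
sensor matrix S = [[60/193, 60/113], [60/37, 4/3]]; det S = -360320/806933
solve [mL_A; mL_B] = S·[w00; w01] and [mR_A; mR_B] = S·[w10; w11]:
  w00 = 1/2, w01 = 1, w10 = 1/2, w11 = 0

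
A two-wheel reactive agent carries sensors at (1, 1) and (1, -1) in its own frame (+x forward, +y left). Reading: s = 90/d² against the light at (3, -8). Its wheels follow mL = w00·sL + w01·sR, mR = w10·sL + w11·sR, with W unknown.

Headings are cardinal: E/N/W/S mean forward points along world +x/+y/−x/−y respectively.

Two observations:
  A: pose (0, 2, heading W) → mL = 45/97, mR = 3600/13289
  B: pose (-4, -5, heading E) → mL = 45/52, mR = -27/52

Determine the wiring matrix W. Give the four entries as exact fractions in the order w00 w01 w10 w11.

obs A: pose=(0,2,W) → sL=90/97, sR=90/137, mL=45/97, mR=3600/13289
obs B: pose=(-4,-5,E) → sL=45/26, sR=9/4, mL=45/52, mR=-27/52
sensor matrix S = [[90/97, 90/137], [45/26, 9/4]]; det S = 328455/345514
solve [mL_A; mL_B] = S·[w00; w01] and [mR_A; mR_B] = S·[w10; w11]:
  w00 = 1/2, w01 = 0, w10 = 1, w11 = -1

1/2 0 1 -1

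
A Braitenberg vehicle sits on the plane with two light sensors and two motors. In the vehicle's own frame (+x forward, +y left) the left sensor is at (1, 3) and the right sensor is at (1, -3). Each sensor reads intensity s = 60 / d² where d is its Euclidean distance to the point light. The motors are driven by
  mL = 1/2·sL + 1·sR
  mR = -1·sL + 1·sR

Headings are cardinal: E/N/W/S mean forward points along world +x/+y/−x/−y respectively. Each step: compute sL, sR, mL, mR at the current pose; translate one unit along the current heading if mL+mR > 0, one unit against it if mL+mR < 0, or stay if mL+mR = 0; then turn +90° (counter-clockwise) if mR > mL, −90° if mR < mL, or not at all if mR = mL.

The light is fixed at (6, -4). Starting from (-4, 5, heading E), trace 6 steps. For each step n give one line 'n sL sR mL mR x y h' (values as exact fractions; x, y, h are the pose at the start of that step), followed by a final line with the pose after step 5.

n=0: pose=(-4,5,E); sL=4/15, sR=20/39; mL=42/65, mR=16/65; mL+mR=58/65 → advance +1; mR−mL=-2/5 → turn -1·90°
n=1: pose=(-3,5,S); sL=3/5, sR=15/52; mL=153/260, mR=-81/260; mL+mR=18/65 → advance +1; mR−mL=-9/10 → turn -1·90°
n=2: pose=(-3,4,W); sL=12/25, sR=60/221; mL=2826/5525, mR=-1152/5525; mL+mR=1674/5525 → advance +1; mR−mL=-18/25 → turn -1·90°
n=3: pose=(-4,4,N); sL=6/25, sR=6/13; mL=189/325, mR=72/325; mL+mR=261/325 → advance +1; mR−mL=-9/25 → turn -1·90°
n=4: pose=(-4,5,E); sL=4/15, sR=20/39; mL=42/65, mR=16/65; mL+mR=58/65 → advance +1; mR−mL=-2/5 → turn -1·90°
n=5: pose=(-3,5,S); sL=3/5, sR=15/52; mL=153/260, mR=-81/260; mL+mR=18/65 → advance +1; mR−mL=-9/10 → turn -1·90°

0 4/15 20/39 42/65 16/65 -4 5 E
1 3/5 15/52 153/260 -81/260 -3 5 S
2 12/25 60/221 2826/5525 -1152/5525 -3 4 W
3 6/25 6/13 189/325 72/325 -4 4 N
4 4/15 20/39 42/65 16/65 -4 5 E
5 3/5 15/52 153/260 -81/260 -3 5 S
final -3 4 W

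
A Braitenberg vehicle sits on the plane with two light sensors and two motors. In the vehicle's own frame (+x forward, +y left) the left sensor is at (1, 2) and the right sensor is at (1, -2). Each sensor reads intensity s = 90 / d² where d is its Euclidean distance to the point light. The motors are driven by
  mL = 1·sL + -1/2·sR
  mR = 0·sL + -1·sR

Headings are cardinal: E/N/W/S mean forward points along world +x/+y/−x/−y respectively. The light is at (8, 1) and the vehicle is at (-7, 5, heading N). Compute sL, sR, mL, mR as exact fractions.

45/157 45/97 1665/30458 -45/97

left sensor world pos  = (-9, 6); dL² = 314
right sensor world pos = (-5, 6); dR² = 194
sL = 90/314 = 45/157
sR = 90/194 = 45/97
mL = 1·sL + -1/2·sR = 1665/30458
mR = 0·sL + -1·sR = -45/97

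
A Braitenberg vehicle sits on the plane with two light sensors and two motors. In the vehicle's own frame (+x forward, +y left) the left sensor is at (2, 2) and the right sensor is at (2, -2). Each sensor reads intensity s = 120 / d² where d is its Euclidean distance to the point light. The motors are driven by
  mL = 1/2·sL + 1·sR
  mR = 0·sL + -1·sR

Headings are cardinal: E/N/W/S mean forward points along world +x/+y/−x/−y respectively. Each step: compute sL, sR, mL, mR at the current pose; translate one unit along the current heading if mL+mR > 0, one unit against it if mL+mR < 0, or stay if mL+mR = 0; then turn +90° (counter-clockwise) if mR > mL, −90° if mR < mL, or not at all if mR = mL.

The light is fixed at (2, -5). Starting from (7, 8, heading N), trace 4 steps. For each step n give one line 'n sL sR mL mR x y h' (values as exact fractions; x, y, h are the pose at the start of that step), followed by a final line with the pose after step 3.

n=0: pose=(7,8,N); sL=20/39, sR=60/137; mL=3710/5343, mR=-60/137; mL+mR=10/39 → advance +1; mR−mL=-6050/5343 → turn -1·90°
n=1: pose=(7,9,E); sL=24/61, sR=120/193; mL=9636/11773, mR=-120/193; mL+mR=12/61 → advance +1; mR−mL=-16956/11773 → turn -1·90°
n=2: pose=(8,9,S); sL=15/26, sR=3/4; mL=27/26, mR=-3/4; mL+mR=15/52 → advance +1; mR−mL=-93/52 → turn -1·90°
n=3: pose=(8,8,W); sL=120/137, sR=120/241; mL=30900/33017, mR=-120/241; mL+mR=60/137 → advance +1; mR−mL=-47340/33017 → turn -1·90°

0 20/39 60/137 3710/5343 -60/137 7 8 N
1 24/61 120/193 9636/11773 -120/193 7 9 E
2 15/26 3/4 27/26 -3/4 8 9 S
3 120/137 120/241 30900/33017 -120/241 8 8 W
final 7 8 N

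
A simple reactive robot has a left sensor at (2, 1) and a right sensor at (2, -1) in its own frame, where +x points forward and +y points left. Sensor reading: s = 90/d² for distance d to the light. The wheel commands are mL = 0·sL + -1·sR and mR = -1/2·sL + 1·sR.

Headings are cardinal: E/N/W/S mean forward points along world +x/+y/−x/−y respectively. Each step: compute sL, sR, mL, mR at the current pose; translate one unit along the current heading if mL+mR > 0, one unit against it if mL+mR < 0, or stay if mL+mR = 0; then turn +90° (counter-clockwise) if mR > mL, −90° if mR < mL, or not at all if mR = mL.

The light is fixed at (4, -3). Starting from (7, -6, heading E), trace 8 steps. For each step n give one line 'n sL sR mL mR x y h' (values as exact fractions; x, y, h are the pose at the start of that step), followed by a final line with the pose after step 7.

n=0: pose=(7,-6,E); sL=90/29, sR=90/41; mL=-90/41, mR=765/1189; mL+mR=-45/29 → advance -1; mR−mL=3375/1189 → turn +1·90°
n=1: pose=(6,-6,N); sL=45, sR=9; mL=-9, mR=-27/2; mL+mR=-45/2 → advance -1; mR−mL=-9/2 → turn -1·90°
n=2: pose=(6,-7,E); sL=18/5, sR=90/41; mL=-90/41, mR=81/205; mL+mR=-9/5 → advance -1; mR−mL=531/205 → turn +1·90°
n=3: pose=(5,-7,N); sL=45/2, sR=45/4; mL=-45/4, mR=0; mL+mR=-45/4 → advance -1; mR−mL=45/4 → turn +1·90°
n=4: pose=(5,-8,W); sL=90/37, sR=90/17; mL=-90/17, mR=2565/629; mL+mR=-45/37 → advance -1; mR−mL=5895/629 → turn +1·90°
n=5: pose=(6,-8,S); sL=45/29, sR=9/5; mL=-9/5, mR=297/290; mL+mR=-45/58 → advance -1; mR−mL=819/290 → turn +1·90°
n=6: pose=(6,-7,E); sL=18/5, sR=90/41; mL=-90/41, mR=81/205; mL+mR=-9/5 → advance -1; mR−mL=531/205 → turn +1·90°
n=7: pose=(5,-7,N); sL=45/2, sR=45/4; mL=-45/4, mR=0; mL+mR=-45/4 → advance -1; mR−mL=45/4 → turn +1·90°

0 90/29 90/41 -90/41 765/1189 7 -6 E
1 45 9 -9 -27/2 6 -6 N
2 18/5 90/41 -90/41 81/205 6 -7 E
3 45/2 45/4 -45/4 0 5 -7 N
4 90/37 90/17 -90/17 2565/629 5 -8 W
5 45/29 9/5 -9/5 297/290 6 -8 S
6 18/5 90/41 -90/41 81/205 6 -7 E
7 45/2 45/4 -45/4 0 5 -7 N
final 5 -8 W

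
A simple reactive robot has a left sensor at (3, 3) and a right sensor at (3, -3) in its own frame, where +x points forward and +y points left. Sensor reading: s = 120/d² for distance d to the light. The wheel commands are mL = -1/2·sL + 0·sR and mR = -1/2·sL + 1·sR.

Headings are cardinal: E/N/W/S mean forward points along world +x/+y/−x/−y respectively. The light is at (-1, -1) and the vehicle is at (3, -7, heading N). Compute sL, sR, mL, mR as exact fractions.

12 60/29 -6 -114/29

left sensor world pos  = (0, -4); dL² = 10
right sensor world pos = (6, -4); dR² = 58
sL = 120/10 = 12
sR = 120/58 = 60/29
mL = -1/2·sL + 0·sR = -6
mR = -1/2·sL + 1·sR = -114/29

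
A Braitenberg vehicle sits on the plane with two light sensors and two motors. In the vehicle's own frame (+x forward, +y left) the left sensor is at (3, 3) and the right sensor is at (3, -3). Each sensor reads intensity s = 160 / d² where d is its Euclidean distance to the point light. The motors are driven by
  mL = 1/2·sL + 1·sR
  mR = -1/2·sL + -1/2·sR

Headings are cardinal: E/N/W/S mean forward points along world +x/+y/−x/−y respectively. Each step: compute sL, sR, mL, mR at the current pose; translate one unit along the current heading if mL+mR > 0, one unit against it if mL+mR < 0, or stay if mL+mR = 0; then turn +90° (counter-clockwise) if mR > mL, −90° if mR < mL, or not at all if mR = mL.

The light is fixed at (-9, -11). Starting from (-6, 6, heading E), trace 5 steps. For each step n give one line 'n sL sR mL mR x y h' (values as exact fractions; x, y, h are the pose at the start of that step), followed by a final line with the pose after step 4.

n=0: pose=(-6,6,E); sL=40/109, sR=20/29; mL=2760/3161, mR=-1670/3161; mL+mR=10/29 → advance +1; mR−mL=-4430/3161 → turn -1·90°
n=1: pose=(-5,6,S); sL=32/49, sR=160/197; mL=10992/9653, mR=-7072/9653; mL+mR=80/197 → advance +1; mR−mL=-18064/9653 → turn -1·90°
n=2: pose=(-5,5,W); sL=16/17, sR=80/181; mL=2808/3077, mR=-2128/3077; mL+mR=40/181 → advance +1; mR−mL=-4936/3077 → turn -1·90°
n=3: pose=(-6,5,N); sL=160/361, sR=160/397; mL=89520/143317, mR=-60640/143317; mL+mR=80/397 → advance +1; mR−mL=-150160/143317 → turn -1·90°
n=4: pose=(-6,6,E); sL=40/109, sR=20/29; mL=2760/3161, mR=-1670/3161; mL+mR=10/29 → advance +1; mR−mL=-4430/3161 → turn -1·90°

0 40/109 20/29 2760/3161 -1670/3161 -6 6 E
1 32/49 160/197 10992/9653 -7072/9653 -5 6 S
2 16/17 80/181 2808/3077 -2128/3077 -5 5 W
3 160/361 160/397 89520/143317 -60640/143317 -6 5 N
4 40/109 20/29 2760/3161 -1670/3161 -6 6 E
final -5 6 S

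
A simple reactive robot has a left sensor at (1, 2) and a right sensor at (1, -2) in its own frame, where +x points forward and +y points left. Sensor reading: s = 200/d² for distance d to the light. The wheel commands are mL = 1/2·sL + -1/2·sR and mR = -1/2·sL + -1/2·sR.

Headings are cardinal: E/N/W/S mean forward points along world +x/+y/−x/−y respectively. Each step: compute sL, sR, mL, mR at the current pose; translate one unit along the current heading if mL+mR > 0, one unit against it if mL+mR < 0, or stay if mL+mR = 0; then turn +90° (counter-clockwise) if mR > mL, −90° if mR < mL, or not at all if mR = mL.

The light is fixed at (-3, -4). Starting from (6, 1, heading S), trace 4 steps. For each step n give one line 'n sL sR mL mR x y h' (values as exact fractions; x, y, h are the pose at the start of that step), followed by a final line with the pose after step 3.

0 200/137 40/13 -1440/1781 -4040/1781 6 1 S
1 5/2 25/16 15/32 -65/32 6 2 W
2 200/113 200/193 8000/21809 -30600/21809 7 2 N
3 20/17 20/13 -40/221 -300/221 7 1 E
final 6 1 S

n=0: pose=(6,1,S); sL=200/137, sR=40/13; mL=-1440/1781, mR=-4040/1781; mL+mR=-40/13 → advance -1; mR−mL=-200/137 → turn -1·90°
n=1: pose=(6,2,W); sL=5/2, sR=25/16; mL=15/32, mR=-65/32; mL+mR=-25/16 → advance -1; mR−mL=-5/2 → turn -1·90°
n=2: pose=(7,2,N); sL=200/113, sR=200/193; mL=8000/21809, mR=-30600/21809; mL+mR=-200/193 → advance -1; mR−mL=-200/113 → turn -1·90°
n=3: pose=(7,1,E); sL=20/17, sR=20/13; mL=-40/221, mR=-300/221; mL+mR=-20/13 → advance -1; mR−mL=-20/17 → turn -1·90°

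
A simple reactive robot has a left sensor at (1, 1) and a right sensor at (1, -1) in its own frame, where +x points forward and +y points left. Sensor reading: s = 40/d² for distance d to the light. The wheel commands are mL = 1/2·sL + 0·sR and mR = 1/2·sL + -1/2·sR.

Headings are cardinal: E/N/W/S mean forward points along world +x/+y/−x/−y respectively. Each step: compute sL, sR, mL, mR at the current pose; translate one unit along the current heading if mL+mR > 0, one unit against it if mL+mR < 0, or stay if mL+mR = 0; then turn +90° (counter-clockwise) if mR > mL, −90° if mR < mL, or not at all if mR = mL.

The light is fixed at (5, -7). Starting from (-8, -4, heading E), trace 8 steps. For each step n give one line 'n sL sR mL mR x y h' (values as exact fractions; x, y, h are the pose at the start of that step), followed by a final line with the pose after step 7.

n=0: pose=(-8,-4,E); sL=1/4, sR=10/37; mL=1/8, mR=-3/296; mL+mR=17/148 → advance +1; mR−mL=-5/37 → turn -1·90°
n=1: pose=(-7,-4,S); sL=8/25, sR=40/173; mL=4/25, mR=192/4325; mL+mR=884/4325 → advance +1; mR−mL=-20/173 → turn -1·90°
n=2: pose=(-7,-5,W); sL=4/17, sR=20/89; mL=2/17, mR=8/1513; mL+mR=186/1513 → advance +1; mR−mL=-10/89 → turn -1·90°
n=3: pose=(-8,-5,N); sL=8/41, sR=40/153; mL=4/41, mR=-208/6273; mL+mR=404/6273 → advance +1; mR−mL=-20/153 → turn -1·90°
n=4: pose=(-8,-4,E); sL=1/4, sR=10/37; mL=1/8, mR=-3/296; mL+mR=17/148 → advance +1; mR−mL=-5/37 → turn -1·90°
n=5: pose=(-7,-4,S); sL=8/25, sR=40/173; mL=4/25, mR=192/4325; mL+mR=884/4325 → advance +1; mR−mL=-20/173 → turn -1·90°
n=6: pose=(-7,-5,W); sL=4/17, sR=20/89; mL=2/17, mR=8/1513; mL+mR=186/1513 → advance +1; mR−mL=-10/89 → turn -1·90°
n=7: pose=(-8,-5,N); sL=8/41, sR=40/153; mL=4/41, mR=-208/6273; mL+mR=404/6273 → advance +1; mR−mL=-20/153 → turn -1·90°

0 1/4 10/37 1/8 -3/296 -8 -4 E
1 8/25 40/173 4/25 192/4325 -7 -4 S
2 4/17 20/89 2/17 8/1513 -7 -5 W
3 8/41 40/153 4/41 -208/6273 -8 -5 N
4 1/4 10/37 1/8 -3/296 -8 -4 E
5 8/25 40/173 4/25 192/4325 -7 -4 S
6 4/17 20/89 2/17 8/1513 -7 -5 W
7 8/41 40/153 4/41 -208/6273 -8 -5 N
final -8 -4 E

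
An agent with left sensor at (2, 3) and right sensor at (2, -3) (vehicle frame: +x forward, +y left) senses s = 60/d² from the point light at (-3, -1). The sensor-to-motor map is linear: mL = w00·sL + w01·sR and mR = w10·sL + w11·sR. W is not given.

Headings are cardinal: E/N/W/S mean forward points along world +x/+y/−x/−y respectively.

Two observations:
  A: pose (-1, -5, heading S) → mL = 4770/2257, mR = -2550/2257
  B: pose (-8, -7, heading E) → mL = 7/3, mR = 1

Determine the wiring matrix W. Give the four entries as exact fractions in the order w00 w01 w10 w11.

obs A: pose=(-1,-5,S) → sL=60/61, sR=60/37, mL=4770/2257, mR=-2550/2257
obs B: pose=(-8,-7,E) → sL=10/3, sR=2/3, mL=7/3, mR=1
sensor matrix S = [[60/61, 60/37], [10/3, 2/3]]; det S = -10720/2257
solve [mL_A; mL_B] = S·[w00; w01] and [mR_A; mR_B] = S·[w10; w11]:
  w00 = 1/2, w01 = 1, w10 = 1/2, w11 = -1

1/2 1 1/2 -1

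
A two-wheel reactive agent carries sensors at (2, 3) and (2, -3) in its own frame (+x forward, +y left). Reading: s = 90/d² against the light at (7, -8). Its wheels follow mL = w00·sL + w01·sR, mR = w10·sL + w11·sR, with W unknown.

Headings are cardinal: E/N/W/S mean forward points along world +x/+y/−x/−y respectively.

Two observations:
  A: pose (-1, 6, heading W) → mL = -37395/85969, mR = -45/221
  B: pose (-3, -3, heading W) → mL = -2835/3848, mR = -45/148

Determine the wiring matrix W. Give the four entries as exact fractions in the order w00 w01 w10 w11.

-1/2 -1 -1/2 0

obs A: pose=(-1,6,W) → sL=90/221, sR=90/389, mL=-37395/85969, mR=-45/221
obs B: pose=(-3,-3,W) → sL=45/74, sR=45/104, mL=-2835/3848, mR=-45/148
sensor matrix S = [[90/221, 90/389], [45/74, 45/104]]; det S = 5874525/165404356
solve [mL_A; mL_B] = S·[w00; w01] and [mR_A; mR_B] = S·[w10; w11]:
  w00 = -1/2, w01 = -1, w10 = -1/2, w11 = 0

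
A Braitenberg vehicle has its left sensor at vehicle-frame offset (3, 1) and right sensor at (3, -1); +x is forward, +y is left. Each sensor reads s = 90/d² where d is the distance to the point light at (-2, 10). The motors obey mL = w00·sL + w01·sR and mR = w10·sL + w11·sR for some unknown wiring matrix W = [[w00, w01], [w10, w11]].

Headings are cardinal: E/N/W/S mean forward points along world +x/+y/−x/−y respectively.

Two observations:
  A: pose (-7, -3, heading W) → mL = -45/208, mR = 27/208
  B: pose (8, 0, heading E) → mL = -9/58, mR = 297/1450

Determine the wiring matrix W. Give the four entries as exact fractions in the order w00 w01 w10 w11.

0 -1/2 1 -1/2

obs A: pose=(-7,-3,W) → sL=9/26, sR=45/104, mL=-45/208, mR=27/208
obs B: pose=(8,0,E) → sL=9/25, sR=9/29, mL=-9/58, mR=297/1450
sensor matrix S = [[9/26, 45/104], [9/25, 9/29]]; det S = -729/15080
solve [mL_A; mL_B] = S·[w00; w01] and [mR_A; mR_B] = S·[w10; w11]:
  w00 = 0, w01 = -1/2, w10 = 1, w11 = -1/2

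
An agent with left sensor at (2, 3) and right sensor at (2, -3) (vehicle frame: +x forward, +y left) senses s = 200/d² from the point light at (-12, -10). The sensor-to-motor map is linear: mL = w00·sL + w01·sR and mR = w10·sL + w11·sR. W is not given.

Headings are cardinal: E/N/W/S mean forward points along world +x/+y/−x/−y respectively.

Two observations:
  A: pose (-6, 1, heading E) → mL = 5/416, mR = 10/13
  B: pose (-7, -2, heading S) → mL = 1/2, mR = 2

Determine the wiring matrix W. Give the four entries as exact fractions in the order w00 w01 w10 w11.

obs A: pose=(-6,1,E) → sL=10/13, sR=25/16, mL=5/416, mR=10/13
obs B: pose=(-7,-2,S) → sL=2, sR=5, mL=1/2, mR=2
sensor matrix S = [[10/13, 25/16], [2, 5]]; det S = 75/104
solve [mL_A; mL_B] = S·[w00; w01] and [mR_A; mR_B] = S·[w10; w11]:
  w00 = -1, w01 = 1/2, w10 = 1, w11 = 0

-1 1/2 1 0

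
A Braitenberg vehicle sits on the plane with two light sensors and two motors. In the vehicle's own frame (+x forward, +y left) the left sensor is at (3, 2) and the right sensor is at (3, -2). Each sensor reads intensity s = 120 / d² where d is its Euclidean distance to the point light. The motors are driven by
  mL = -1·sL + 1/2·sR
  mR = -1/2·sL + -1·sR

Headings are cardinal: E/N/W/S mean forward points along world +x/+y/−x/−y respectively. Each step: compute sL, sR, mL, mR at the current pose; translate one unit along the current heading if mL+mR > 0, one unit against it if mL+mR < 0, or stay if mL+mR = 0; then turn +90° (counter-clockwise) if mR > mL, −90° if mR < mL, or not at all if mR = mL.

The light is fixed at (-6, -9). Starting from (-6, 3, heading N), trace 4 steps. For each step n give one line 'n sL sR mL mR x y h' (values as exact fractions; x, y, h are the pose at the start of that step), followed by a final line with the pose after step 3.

n=0: pose=(-6,3,N); sL=120/229, sR=120/229; mL=-60/229, mR=-180/229; mL+mR=-240/229 → advance -1; mR−mL=-120/229 → turn -1·90°
n=1: pose=(-6,2,E); sL=60/89, sR=4/3; mL=-2/267, mR=-446/267; mL+mR=-448/267 → advance -1; mR−mL=-148/89 → turn -1·90°
n=2: pose=(-7,2,S); sL=24/13, sR=120/73; mL=-972/949, mR=-2436/949; mL+mR=-3408/949 → advance -1; mR−mL=-1464/949 → turn -1·90°
n=3: pose=(-7,3,W); sL=30/29, sR=30/53; mL=-1155/1537, mR=-1665/1537; mL+mR=-2820/1537 → advance -1; mR−mL=-510/1537 → turn -1·90°

0 120/229 120/229 -60/229 -180/229 -6 3 N
1 60/89 4/3 -2/267 -446/267 -6 2 E
2 24/13 120/73 -972/949 -2436/949 -7 2 S
3 30/29 30/53 -1155/1537 -1665/1537 -7 3 W
final -6 3 N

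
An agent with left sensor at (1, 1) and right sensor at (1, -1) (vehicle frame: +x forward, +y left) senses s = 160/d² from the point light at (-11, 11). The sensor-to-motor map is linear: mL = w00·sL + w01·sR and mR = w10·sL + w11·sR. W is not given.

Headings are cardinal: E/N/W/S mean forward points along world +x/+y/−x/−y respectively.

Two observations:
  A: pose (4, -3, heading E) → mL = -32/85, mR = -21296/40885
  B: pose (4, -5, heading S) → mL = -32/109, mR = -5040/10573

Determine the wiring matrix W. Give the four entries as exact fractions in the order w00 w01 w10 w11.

obs A: pose=(4,-3,E) → sL=32/85, sR=160/481, mL=-32/85, mR=-21296/40885
obs B: pose=(4,-5,S) → sL=32/109, sR=32/97, mL=-32/109, mR=-5040/10573
sensor matrix S = [[32/85, 160/481], [32/109, 32/97]]; det S = 11472896/432277105
solve [mL_A; mL_B] = S·[w00; w01] and [mR_A; mR_B] = S·[w10; w11]:
  w00 = -1, w01 = 0, w10 = -1/2, w11 = -1

-1 0 -1/2 -1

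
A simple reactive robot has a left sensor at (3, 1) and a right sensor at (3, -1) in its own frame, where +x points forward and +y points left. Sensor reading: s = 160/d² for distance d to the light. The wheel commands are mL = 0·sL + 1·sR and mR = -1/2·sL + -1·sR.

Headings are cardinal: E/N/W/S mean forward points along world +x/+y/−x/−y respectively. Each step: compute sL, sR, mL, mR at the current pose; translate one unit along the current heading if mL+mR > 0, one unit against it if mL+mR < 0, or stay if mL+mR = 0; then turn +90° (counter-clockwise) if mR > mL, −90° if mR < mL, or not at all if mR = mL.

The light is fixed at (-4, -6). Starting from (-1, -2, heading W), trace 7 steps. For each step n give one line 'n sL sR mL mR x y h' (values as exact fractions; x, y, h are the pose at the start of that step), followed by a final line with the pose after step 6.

n=0: pose=(-1,-2,W); sL=160/9, sR=32/5; mL=32/5, mR=-688/45; mL+mR=-80/9 → advance -1; mR−mL=-976/45 → turn -1·90°
n=1: pose=(0,-2,N); sL=80/29, sR=80/37; mL=80/37, mR=-3800/1073; mL+mR=-40/29 → advance -1; mR−mL=-6120/1073 → turn -1·90°
n=2: pose=(0,-3,E); sL=32/13, sR=160/53; mL=160/53, mR=-2928/689; mL+mR=-16/13 → advance -1; mR−mL=-5008/689 → turn -1·90°
n=3: pose=(-1,-3,S); sL=10, sR=40; mL=40, mR=-45; mL+mR=-5 → advance -1; mR−mL=-85 → turn -1·90°
n=4: pose=(-1,-2,W); sL=160/9, sR=32/5; mL=32/5, mR=-688/45; mL+mR=-80/9 → advance -1; mR−mL=-976/45 → turn -1·90°
n=5: pose=(0,-2,N); sL=80/29, sR=80/37; mL=80/37, mR=-3800/1073; mL+mR=-40/29 → advance -1; mR−mL=-6120/1073 → turn -1·90°
n=6: pose=(0,-3,E); sL=32/13, sR=160/53; mL=160/53, mR=-2928/689; mL+mR=-16/13 → advance -1; mR−mL=-5008/689 → turn -1·90°

0 160/9 32/5 32/5 -688/45 -1 -2 W
1 80/29 80/37 80/37 -3800/1073 0 -2 N
2 32/13 160/53 160/53 -2928/689 0 -3 E
3 10 40 40 -45 -1 -3 S
4 160/9 32/5 32/5 -688/45 -1 -2 W
5 80/29 80/37 80/37 -3800/1073 0 -2 N
6 32/13 160/53 160/53 -2928/689 0 -3 E
final -1 -3 S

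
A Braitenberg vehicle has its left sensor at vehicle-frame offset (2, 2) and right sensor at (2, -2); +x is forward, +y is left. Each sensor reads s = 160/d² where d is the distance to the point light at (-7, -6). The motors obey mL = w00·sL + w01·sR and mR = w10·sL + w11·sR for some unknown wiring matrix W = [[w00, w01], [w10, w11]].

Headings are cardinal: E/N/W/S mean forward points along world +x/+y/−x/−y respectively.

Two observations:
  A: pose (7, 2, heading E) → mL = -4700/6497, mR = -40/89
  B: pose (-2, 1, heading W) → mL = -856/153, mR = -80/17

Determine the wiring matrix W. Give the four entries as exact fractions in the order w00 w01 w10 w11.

obs A: pose=(7,2,E) → sL=40/89, sR=40/73, mL=-4700/6497, mR=-40/89
obs B: pose=(-2,1,W) → sL=80/17, sR=16/9, mL=-856/153, mR=-80/17
sensor matrix S = [[40/89, 40/73], [80/17, 16/9]]; det S = -1768960/994041
solve [mL_A; mL_B] = S·[w00; w01] and [mR_A; mR_B] = S·[w10; w11]:
  w00 = -1, w01 = -1/2, w10 = -1, w11 = 0

-1 -1/2 -1 0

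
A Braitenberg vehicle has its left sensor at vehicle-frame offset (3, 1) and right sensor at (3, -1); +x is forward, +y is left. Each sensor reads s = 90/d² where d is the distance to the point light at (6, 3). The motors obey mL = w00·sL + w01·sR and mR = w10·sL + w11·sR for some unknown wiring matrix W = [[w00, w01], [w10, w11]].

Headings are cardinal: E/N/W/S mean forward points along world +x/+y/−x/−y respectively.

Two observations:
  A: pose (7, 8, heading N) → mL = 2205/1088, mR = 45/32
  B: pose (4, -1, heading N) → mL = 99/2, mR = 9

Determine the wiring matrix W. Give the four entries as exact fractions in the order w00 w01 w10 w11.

obs A: pose=(7,8,N) → sL=45/32, sR=45/34, mL=2205/1088, mR=45/32
obs B: pose=(4,-1,N) → sL=9, sR=45, mL=99/2, mR=9
sensor matrix S = [[45/32, 45/34], [9, 45]]; det S = 27945/544
solve [mL_A; mL_B] = S·[w00; w01] and [mR_A; mR_B] = S·[w10; w11]:
  w00 = 1/2, w01 = 1, w10 = 1, w11 = 0

1/2 1 1 0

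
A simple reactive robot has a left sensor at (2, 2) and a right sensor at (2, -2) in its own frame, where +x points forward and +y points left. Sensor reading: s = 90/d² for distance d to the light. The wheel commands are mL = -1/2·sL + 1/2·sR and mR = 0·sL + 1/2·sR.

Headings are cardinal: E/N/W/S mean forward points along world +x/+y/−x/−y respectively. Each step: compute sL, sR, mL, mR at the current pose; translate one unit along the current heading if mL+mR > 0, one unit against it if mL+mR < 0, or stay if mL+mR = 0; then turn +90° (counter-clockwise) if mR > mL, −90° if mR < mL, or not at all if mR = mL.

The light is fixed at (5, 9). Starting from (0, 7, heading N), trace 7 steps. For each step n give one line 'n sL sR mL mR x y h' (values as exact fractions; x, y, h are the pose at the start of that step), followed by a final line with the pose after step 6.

0 90/49 10 200/49 5 0 7 N
1 45/29 9/5 18/145 9/10 0 8 W
2 18/5 90/73 -432/365 45/73 -1 8 S
3 9/2 9/2 0 9/4 -1 9 E
4 90/53 90/13 1800/689 45/13 0 9 N
5 9/5 45/29 -18/145 45/58 0 10 W
6 90/17 18/13 -432/221 9/13 -1 10 S
final -1 11 E

n=0: pose=(0,7,N); sL=90/49, sR=10; mL=200/49, mR=5; mL+mR=445/49 → advance +1; mR−mL=45/49 → turn +1·90°
n=1: pose=(0,8,W); sL=45/29, sR=9/5; mL=18/145, mR=9/10; mL+mR=297/290 → advance +1; mR−mL=45/58 → turn +1·90°
n=2: pose=(-1,8,S); sL=18/5, sR=90/73; mL=-432/365, mR=45/73; mL+mR=-207/365 → advance -1; mR−mL=9/5 → turn +1·90°
n=3: pose=(-1,9,E); sL=9/2, sR=9/2; mL=0, mR=9/4; mL+mR=9/4 → advance +1; mR−mL=9/4 → turn +1·90°
n=4: pose=(0,9,N); sL=90/53, sR=90/13; mL=1800/689, mR=45/13; mL+mR=4185/689 → advance +1; mR−mL=45/53 → turn +1·90°
n=5: pose=(0,10,W); sL=9/5, sR=45/29; mL=-18/145, mR=45/58; mL+mR=189/290 → advance +1; mR−mL=9/10 → turn +1·90°
n=6: pose=(-1,10,S); sL=90/17, sR=18/13; mL=-432/221, mR=9/13; mL+mR=-279/221 → advance -1; mR−mL=45/17 → turn +1·90°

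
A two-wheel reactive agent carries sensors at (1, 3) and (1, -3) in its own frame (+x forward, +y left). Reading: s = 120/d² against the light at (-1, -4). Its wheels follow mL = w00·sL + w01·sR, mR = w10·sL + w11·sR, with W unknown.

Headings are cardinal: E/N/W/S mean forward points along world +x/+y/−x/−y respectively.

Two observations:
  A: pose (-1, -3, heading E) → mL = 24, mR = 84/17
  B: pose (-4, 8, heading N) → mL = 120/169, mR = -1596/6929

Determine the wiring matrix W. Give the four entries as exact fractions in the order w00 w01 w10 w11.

obs A: pose=(-1,-3,E) → sL=120/17, sR=24, mL=24, mR=84/17
obs B: pose=(-4,8,N) → sL=24/41, sR=120/169, mL=120/169, mR=-1596/6929
sensor matrix S = [[120/17, 24], [24/41, 120/169]]; det S = -1064448/117793
solve [mL_A; mL_B] = S·[w00; w01] and [mR_A; mR_B] = S·[w10; w11]:
  w00 = 0, w01 = 1, w10 = -1, w11 = 1/2

0 1 -1 1/2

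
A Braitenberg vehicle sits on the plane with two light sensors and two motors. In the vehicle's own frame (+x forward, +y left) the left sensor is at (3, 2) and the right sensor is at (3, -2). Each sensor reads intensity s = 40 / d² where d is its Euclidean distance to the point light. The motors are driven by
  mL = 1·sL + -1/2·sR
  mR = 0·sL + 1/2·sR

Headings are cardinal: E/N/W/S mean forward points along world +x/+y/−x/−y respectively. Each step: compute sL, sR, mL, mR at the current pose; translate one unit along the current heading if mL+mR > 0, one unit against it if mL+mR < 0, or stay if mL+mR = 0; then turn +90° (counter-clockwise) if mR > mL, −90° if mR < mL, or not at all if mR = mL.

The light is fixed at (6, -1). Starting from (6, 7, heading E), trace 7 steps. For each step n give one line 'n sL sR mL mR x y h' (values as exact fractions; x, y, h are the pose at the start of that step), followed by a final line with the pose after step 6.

n=0: pose=(6,7,E); sL=40/109, sR=8/9; mL=-76/981, mR=4/9; mL+mR=40/109 → advance +1; mR−mL=512/981 → turn +1·90°
n=1: pose=(7,7,N); sL=20/61, sR=4/13; mL=138/793, mR=2/13; mL+mR=20/61 → advance +1; mR−mL=-16/793 → turn -1·90°
n=2: pose=(7,8,E); sL=40/137, sR=8/13; mL=-28/1781, mR=4/13; mL+mR=40/137 → advance +1; mR−mL=576/1781 → turn +1·90°
n=3: pose=(8,8,N); sL=5/18, sR=1/4; mL=11/72, mR=1/8; mL+mR=5/18 → advance +1; mR−mL=-1/36 → turn -1·90°
n=4: pose=(8,9,E); sL=40/169, sR=40/89; mL=180/15041, mR=20/89; mL+mR=40/169 → advance +1; mR−mL=3200/15041 → turn +1·90°
n=5: pose=(9,9,N); sL=4/17, sR=20/97; mL=218/1649, mR=10/97; mL+mR=4/17 → advance +1; mR−mL=-48/1649 → turn -1·90°
n=6: pose=(9,10,E); sL=8/41, sR=40/117; mL=116/4797, mR=20/117; mL+mR=8/41 → advance +1; mR−mL=704/4797 → turn +1·90°

0 40/109 8/9 -76/981 4/9 6 7 E
1 20/61 4/13 138/793 2/13 7 7 N
2 40/137 8/13 -28/1781 4/13 7 8 E
3 5/18 1/4 11/72 1/8 8 8 N
4 40/169 40/89 180/15041 20/89 8 9 E
5 4/17 20/97 218/1649 10/97 9 9 N
6 8/41 40/117 116/4797 20/117 9 10 E
final 10 10 N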